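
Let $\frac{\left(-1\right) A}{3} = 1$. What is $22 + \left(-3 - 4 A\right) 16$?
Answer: $166$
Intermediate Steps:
$A = -3$ ($A = \left(-3\right) 1 = -3$)
$22 + \left(-3 - 4 A\right) 16 = 22 + \left(-3 - -12\right) 16 = 22 + \left(-3 + 12\right) 16 = 22 + 9 \cdot 16 = 22 + 144 = 166$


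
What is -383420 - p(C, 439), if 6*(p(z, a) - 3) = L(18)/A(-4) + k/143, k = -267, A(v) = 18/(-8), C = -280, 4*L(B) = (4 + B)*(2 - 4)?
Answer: -2960796295/7722 ≈ -3.8342e+5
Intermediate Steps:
L(B) = -2 - B/2 (L(B) = ((4 + B)*(2 - 4))/4 = ((4 + B)*(-2))/4 = (-8 - 2*B)/4 = -2 - B/2)
A(v) = -9/4 (A(v) = 18*(-1/8) = -9/4)
p(z, a) = 27055/7722 (p(z, a) = 3 + ((-2 - 1/2*18)/(-9/4) - 267/143)/6 = 3 + ((-2 - 9)*(-4/9) - 267*1/143)/6 = 3 + (-11*(-4/9) - 267/143)/6 = 3 + (44/9 - 267/143)/6 = 3 + (1/6)*(3889/1287) = 3 + 3889/7722 = 27055/7722)
-383420 - p(C, 439) = -383420 - 1*27055/7722 = -383420 - 27055/7722 = -2960796295/7722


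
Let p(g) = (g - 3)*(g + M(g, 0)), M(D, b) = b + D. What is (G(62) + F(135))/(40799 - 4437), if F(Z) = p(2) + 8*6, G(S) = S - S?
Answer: 22/18181 ≈ 0.0012101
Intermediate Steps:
M(D, b) = D + b
p(g) = 2*g*(-3 + g) (p(g) = (g - 3)*(g + (g + 0)) = (-3 + g)*(g + g) = (-3 + g)*(2*g) = 2*g*(-3 + g))
G(S) = 0
F(Z) = 44 (F(Z) = 2*2*(-3 + 2) + 8*6 = 2*2*(-1) + 48 = -4 + 48 = 44)
(G(62) + F(135))/(40799 - 4437) = (0 + 44)/(40799 - 4437) = 44/36362 = 44*(1/36362) = 22/18181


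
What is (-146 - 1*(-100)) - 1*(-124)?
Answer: 78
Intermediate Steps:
(-146 - 1*(-100)) - 1*(-124) = (-146 + 100) + 124 = -46 + 124 = 78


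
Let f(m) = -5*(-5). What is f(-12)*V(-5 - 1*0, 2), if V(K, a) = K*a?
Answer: -250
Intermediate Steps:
f(m) = 25
f(-12)*V(-5 - 1*0, 2) = 25*((-5 - 1*0)*2) = 25*((-5 + 0)*2) = 25*(-5*2) = 25*(-10) = -250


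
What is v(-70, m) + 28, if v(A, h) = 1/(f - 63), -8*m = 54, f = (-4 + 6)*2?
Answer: 1651/59 ≈ 27.983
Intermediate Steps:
f = 4 (f = 2*2 = 4)
m = -27/4 (m = -⅛*54 = -27/4 ≈ -6.7500)
v(A, h) = -1/59 (v(A, h) = 1/(4 - 63) = 1/(-59) = -1/59)
v(-70, m) + 28 = -1/59 + 28 = 1651/59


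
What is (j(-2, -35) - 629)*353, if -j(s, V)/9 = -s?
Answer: -228391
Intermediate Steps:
j(s, V) = 9*s (j(s, V) = -(-9)*s = 9*s)
(j(-2, -35) - 629)*353 = (9*(-2) - 629)*353 = (-18 - 629)*353 = -647*353 = -228391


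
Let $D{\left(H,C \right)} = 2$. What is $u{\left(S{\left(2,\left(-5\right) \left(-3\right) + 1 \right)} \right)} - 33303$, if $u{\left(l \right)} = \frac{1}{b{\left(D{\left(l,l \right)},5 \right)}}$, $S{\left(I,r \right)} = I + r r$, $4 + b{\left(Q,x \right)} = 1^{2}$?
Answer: $- \frac{99910}{3} \approx -33303.0$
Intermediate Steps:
$b{\left(Q,x \right)} = -3$ ($b{\left(Q,x \right)} = -4 + 1^{2} = -4 + 1 = -3$)
$S{\left(I,r \right)} = I + r^{2}$
$u{\left(l \right)} = - \frac{1}{3}$ ($u{\left(l \right)} = \frac{1}{-3} = - \frac{1}{3}$)
$u{\left(S{\left(2,\left(-5\right) \left(-3\right) + 1 \right)} \right)} - 33303 = - \frac{1}{3} - 33303 = - \frac{99910}{3}$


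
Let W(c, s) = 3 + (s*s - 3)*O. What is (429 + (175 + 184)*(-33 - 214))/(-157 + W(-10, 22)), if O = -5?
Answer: 88244/2559 ≈ 34.484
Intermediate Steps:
W(c, s) = 18 - 5*s**2 (W(c, s) = 3 + (s*s - 3)*(-5) = 3 + (s**2 - 3)*(-5) = 3 + (-3 + s**2)*(-5) = 3 + (15 - 5*s**2) = 18 - 5*s**2)
(429 + (175 + 184)*(-33 - 214))/(-157 + W(-10, 22)) = (429 + (175 + 184)*(-33 - 214))/(-157 + (18 - 5*22**2)) = (429 + 359*(-247))/(-157 + (18 - 5*484)) = (429 - 88673)/(-157 + (18 - 2420)) = -88244/(-157 - 2402) = -88244/(-2559) = -88244*(-1/2559) = 88244/2559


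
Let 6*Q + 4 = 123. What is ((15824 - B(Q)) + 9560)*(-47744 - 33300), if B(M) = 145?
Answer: -2045469516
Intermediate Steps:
Q = 119/6 (Q = -⅔ + (⅙)*123 = -⅔ + 41/2 = 119/6 ≈ 19.833)
((15824 - B(Q)) + 9560)*(-47744 - 33300) = ((15824 - 1*145) + 9560)*(-47744 - 33300) = ((15824 - 145) + 9560)*(-81044) = (15679 + 9560)*(-81044) = 25239*(-81044) = -2045469516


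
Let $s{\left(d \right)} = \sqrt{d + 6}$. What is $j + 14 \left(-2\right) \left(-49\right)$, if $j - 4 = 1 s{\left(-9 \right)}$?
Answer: $1376 + i \sqrt{3} \approx 1376.0 + 1.732 i$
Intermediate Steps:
$s{\left(d \right)} = \sqrt{6 + d}$
$j = 4 + i \sqrt{3}$ ($j = 4 + 1 \sqrt{6 - 9} = 4 + 1 \sqrt{-3} = 4 + 1 i \sqrt{3} = 4 + i \sqrt{3} \approx 4.0 + 1.732 i$)
$j + 14 \left(-2\right) \left(-49\right) = \left(4 + i \sqrt{3}\right) + 14 \left(-2\right) \left(-49\right) = \left(4 + i \sqrt{3}\right) - -1372 = \left(4 + i \sqrt{3}\right) + 1372 = 1376 + i \sqrt{3}$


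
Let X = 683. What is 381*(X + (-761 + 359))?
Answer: 107061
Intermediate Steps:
381*(X + (-761 + 359)) = 381*(683 + (-761 + 359)) = 381*(683 - 402) = 381*281 = 107061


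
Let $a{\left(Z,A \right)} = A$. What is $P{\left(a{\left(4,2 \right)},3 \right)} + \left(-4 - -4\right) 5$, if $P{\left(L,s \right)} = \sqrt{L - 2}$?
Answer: $0$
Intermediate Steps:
$P{\left(L,s \right)} = \sqrt{-2 + L}$
$P{\left(a{\left(4,2 \right)},3 \right)} + \left(-4 - -4\right) 5 = \sqrt{-2 + 2} + \left(-4 - -4\right) 5 = \sqrt{0} + \left(-4 + 4\right) 5 = 0 + 0 \cdot 5 = 0 + 0 = 0$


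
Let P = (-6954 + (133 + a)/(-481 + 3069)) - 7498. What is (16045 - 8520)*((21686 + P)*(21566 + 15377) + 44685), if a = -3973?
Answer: 1301082953948225/647 ≈ 2.0109e+12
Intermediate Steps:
P = -9351404/647 (P = (-6954 + (133 - 3973)/(-481 + 3069)) - 7498 = (-6954 - 3840/2588) - 7498 = (-6954 - 3840*1/2588) - 7498 = (-6954 - 960/647) - 7498 = -4500198/647 - 7498 = -9351404/647 ≈ -14453.)
(16045 - 8520)*((21686 + P)*(21566 + 15377) + 44685) = (16045 - 8520)*((21686 - 9351404/647)*(21566 + 15377) + 44685) = 7525*((4679438/647)*36943 + 44685) = 7525*(172872478034/647 + 44685) = 7525*(172901389229/647) = 1301082953948225/647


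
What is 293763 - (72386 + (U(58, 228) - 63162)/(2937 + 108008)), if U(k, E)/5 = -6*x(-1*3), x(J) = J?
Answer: 24560734337/110945 ≈ 2.2138e+5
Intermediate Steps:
U(k, E) = 90 (U(k, E) = 5*(-(-6)*3) = 5*(-6*(-3)) = 5*18 = 90)
293763 - (72386 + (U(58, 228) - 63162)/(2937 + 108008)) = 293763 - (72386 + (90 - 63162)/(2937 + 108008)) = 293763 - (72386 - 63072/110945) = 293763 - 1*8030801698/110945 = 293763 - 8030801698/110945 = 24560734337/110945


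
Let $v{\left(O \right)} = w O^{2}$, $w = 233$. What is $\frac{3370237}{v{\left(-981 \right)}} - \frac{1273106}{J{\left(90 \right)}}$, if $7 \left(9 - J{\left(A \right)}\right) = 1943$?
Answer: $\frac{999143625866203}{210776306220} \approx 4740.3$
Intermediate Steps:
$J{\left(A \right)} = - \frac{1880}{7}$ ($J{\left(A \right)} = 9 - \frac{1943}{7} = - \frac{1880}{7}$)
$v{\left(O \right)} = 233 O^{2}$
$\frac{3370237}{v{\left(-981 \right)}} - \frac{1273106}{J{\left(90 \right)}} = \frac{3370237}{233 \left(-981\right)^{2}} - \frac{1273106}{- \frac{1880}{7}} = \frac{3370237}{233 \cdot 962361} - - \frac{4455871}{940} = \frac{3370237}{224230113} + \frac{4455871}{940} = \frac{999143625866203}{210776306220}$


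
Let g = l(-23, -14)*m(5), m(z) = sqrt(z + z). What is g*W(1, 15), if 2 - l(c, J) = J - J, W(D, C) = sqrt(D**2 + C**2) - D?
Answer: 2*sqrt(10)*(-1 + sqrt(226)) ≈ 88.754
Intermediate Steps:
m(z) = sqrt(2)*sqrt(z) (m(z) = sqrt(2*z) = sqrt(2)*sqrt(z))
W(D, C) = sqrt(C**2 + D**2) - D
l(c, J) = 2 (l(c, J) = 2 - (J - J) = 2 - 1*0 = 2 + 0 = 2)
g = 2*sqrt(10) (g = 2*(sqrt(2)*sqrt(5)) = 2*sqrt(10) ≈ 6.3246)
g*W(1, 15) = (2*sqrt(10))*(sqrt(15**2 + 1**2) - 1*1) = (2*sqrt(10))*(sqrt(225 + 1) - 1) = (2*sqrt(10))*(sqrt(226) - 1) = (2*sqrt(10))*(-1 + sqrt(226)) = 2*sqrt(10)*(-1 + sqrt(226))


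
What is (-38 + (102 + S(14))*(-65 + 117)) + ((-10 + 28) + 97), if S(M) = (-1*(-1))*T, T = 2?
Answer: 5485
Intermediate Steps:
S(M) = 2 (S(M) = -1*(-1)*2 = 1*2 = 2)
(-38 + (102 + S(14))*(-65 + 117)) + ((-10 + 28) + 97) = (-38 + (102 + 2)*(-65 + 117)) + ((-10 + 28) + 97) = (-38 + 104*52) + (18 + 97) = (-38 + 5408) + 115 = 5370 + 115 = 5485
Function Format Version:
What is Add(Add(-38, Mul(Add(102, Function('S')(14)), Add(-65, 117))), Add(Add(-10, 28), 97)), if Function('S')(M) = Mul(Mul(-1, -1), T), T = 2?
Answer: 5485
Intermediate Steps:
Function('S')(M) = 2 (Function('S')(M) = Mul(Mul(-1, -1), 2) = Mul(1, 2) = 2)
Add(Add(-38, Mul(Add(102, Function('S')(14)), Add(-65, 117))), Add(Add(-10, 28), 97)) = Add(Add(-38, Mul(Add(102, 2), Add(-65, 117))), Add(Add(-10, 28), 97)) = Add(Add(-38, Mul(104, 52)), Add(18, 97)) = Add(Add(-38, 5408), 115) = Add(5370, 115) = 5485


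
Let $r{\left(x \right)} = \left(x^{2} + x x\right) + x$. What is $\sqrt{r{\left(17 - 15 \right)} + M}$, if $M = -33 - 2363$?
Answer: $i \sqrt{2386} \approx 48.847 i$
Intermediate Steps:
$M = -2396$ ($M = -33 - 2363 = -2396$)
$r{\left(x \right)} = x + 2 x^{2}$ ($r{\left(x \right)} = \left(x^{2} + x^{2}\right) + x = 2 x^{2} + x = x + 2 x^{2}$)
$\sqrt{r{\left(17 - 15 \right)} + M} = \sqrt{\left(17 - 15\right) \left(1 + 2 \left(17 - 15\right)\right) - 2396} = \sqrt{2 \left(1 + 2 \cdot 2\right) - 2396} = \sqrt{2 \left(1 + 4\right) - 2396} = \sqrt{2 \cdot 5 - 2396} = \sqrt{10 - 2396} = \sqrt{-2386} = i \sqrt{2386}$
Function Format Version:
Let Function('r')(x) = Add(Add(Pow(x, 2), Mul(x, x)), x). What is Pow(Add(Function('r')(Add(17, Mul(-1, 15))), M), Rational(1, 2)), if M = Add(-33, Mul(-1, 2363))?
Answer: Mul(I, Pow(2386, Rational(1, 2))) ≈ Mul(48.847, I)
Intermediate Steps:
M = -2396 (M = Add(-33, -2363) = -2396)
Function('r')(x) = Add(x, Mul(2, Pow(x, 2))) (Function('r')(x) = Add(Add(Pow(x, 2), Pow(x, 2)), x) = Add(Mul(2, Pow(x, 2)), x) = Add(x, Mul(2, Pow(x, 2))))
Pow(Add(Function('r')(Add(17, Mul(-1, 15))), M), Rational(1, 2)) = Pow(Add(Mul(Add(17, Mul(-1, 15)), Add(1, Mul(2, Add(17, Mul(-1, 15))))), -2396), Rational(1, 2)) = Pow(Add(Mul(Add(17, -15), Add(1, Mul(2, Add(17, -15)))), -2396), Rational(1, 2)) = Pow(Add(Mul(2, Add(1, Mul(2, 2))), -2396), Rational(1, 2)) = Pow(Add(Mul(2, Add(1, 4)), -2396), Rational(1, 2)) = Pow(Add(Mul(2, 5), -2396), Rational(1, 2)) = Pow(Add(10, -2396), Rational(1, 2)) = Pow(-2386, Rational(1, 2)) = Mul(I, Pow(2386, Rational(1, 2)))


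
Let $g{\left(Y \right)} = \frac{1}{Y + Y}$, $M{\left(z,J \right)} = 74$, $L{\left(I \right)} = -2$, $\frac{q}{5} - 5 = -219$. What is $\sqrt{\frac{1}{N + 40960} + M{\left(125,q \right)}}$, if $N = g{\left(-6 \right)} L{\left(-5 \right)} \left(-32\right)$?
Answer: $\frac{\sqrt{69816999581}}{30716} \approx 8.6023$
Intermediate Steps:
$q = -1070$ ($q = 25 + 5 \left(-219\right) = 25 - 1095 = -1070$)
$g{\left(Y \right)} = \frac{1}{2 Y}$
$N = - \frac{16}{3}$ ($N = \frac{1}{2 \left(-6\right)} \left(-2\right) \left(-32\right) = \frac{1}{2} \left(- \frac{1}{6}\right) \left(-2\right) \left(-32\right) = \left(- \frac{1}{12}\right) \left(-2\right) \left(-32\right) = \frac{1}{6} \left(-32\right) = - \frac{16}{3} \approx -5.3333$)
$\sqrt{\frac{1}{N + 40960} + M{\left(125,q \right)}} = \sqrt{\frac{1}{- \frac{16}{3} + 40960} + 74} = \sqrt{\frac{1}{\frac{122864}{3}} + 74} = \sqrt{\frac{3}{122864} + 74} = \sqrt{\frac{9091939}{122864}} = \frac{\sqrt{69816999581}}{30716}$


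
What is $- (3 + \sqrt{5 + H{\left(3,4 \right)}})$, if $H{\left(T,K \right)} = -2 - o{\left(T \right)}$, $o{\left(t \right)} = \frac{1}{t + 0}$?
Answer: $-3 - \frac{2 \sqrt{6}}{3} \approx -4.633$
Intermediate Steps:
$o{\left(t \right)} = \frac{1}{t}$
$H{\left(T,K \right)} = -2 - \frac{1}{T}$
$- (3 + \sqrt{5 + H{\left(3,4 \right)}}) = - (3 + \sqrt{5 - \frac{7}{3}}) = - (3 + \sqrt{\frac{8}{3}}) = - (3 + \frac{2 \sqrt{6}}{3}) = -3 - \frac{2 \sqrt{6}}{3}$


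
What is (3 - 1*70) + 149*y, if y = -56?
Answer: -8411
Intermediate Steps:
(3 - 1*70) + 149*y = (3 - 1*70) + 149*(-56) = (3 - 70) - 8344 = -67 - 8344 = -8411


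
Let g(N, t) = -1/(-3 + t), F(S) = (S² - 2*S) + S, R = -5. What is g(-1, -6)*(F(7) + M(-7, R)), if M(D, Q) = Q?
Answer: 37/9 ≈ 4.1111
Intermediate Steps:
F(S) = S² - S
g(-1, -6)*(F(7) + M(-7, R)) = (-1/(-3 - 6))*(7*(-1 + 7) - 5) = (-1/(-9))*(7*6 - 5) = (-1*(-⅑))*(42 - 5) = (⅑)*37 = 37/9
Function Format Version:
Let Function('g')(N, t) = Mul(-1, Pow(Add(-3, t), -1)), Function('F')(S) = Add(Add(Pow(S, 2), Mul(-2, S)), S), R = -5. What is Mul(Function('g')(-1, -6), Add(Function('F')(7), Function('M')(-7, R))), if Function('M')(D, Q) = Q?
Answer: Rational(37, 9) ≈ 4.1111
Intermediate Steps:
Function('F')(S) = Add(Pow(S, 2), Mul(-1, S))
Mul(Function('g')(-1, -6), Add(Function('F')(7), Function('M')(-7, R))) = Mul(Mul(-1, Pow(Add(-3, -6), -1)), Add(Mul(7, Add(-1, 7)), -5)) = Mul(Mul(-1, Pow(-9, -1)), Add(Mul(7, 6), -5)) = Mul(Mul(-1, Rational(-1, 9)), Add(42, -5)) = Mul(Rational(1, 9), 37) = Rational(37, 9)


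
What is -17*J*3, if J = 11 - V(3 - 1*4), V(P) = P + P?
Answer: -663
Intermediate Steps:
V(P) = 2*P
J = 13 (J = 11 - 2*(3 - 1*4) = 11 - 2*(3 - 4) = 11 - 2*(-1) = 11 - 1*(-2) = 11 + 2 = 13)
-17*J*3 = -17*13*3 = -221*3 = -663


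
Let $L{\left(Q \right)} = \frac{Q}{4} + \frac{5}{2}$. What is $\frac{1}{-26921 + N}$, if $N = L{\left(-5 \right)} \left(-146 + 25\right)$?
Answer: $- \frac{4}{108289} \approx -3.6938 \cdot 10^{-5}$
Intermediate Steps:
$L{\left(Q \right)} = \frac{5}{2} + \frac{Q}{4}$ ($L{\left(Q \right)} = Q \frac{1}{4} + 5 \cdot \frac{1}{2} = \frac{Q}{4} + \frac{5}{2} = \frac{5}{2} + \frac{Q}{4}$)
$N = - \frac{605}{4}$ ($N = \left(\frac{5}{2} + \frac{1}{4} \left(-5\right)\right) \left(-146 + 25\right) = \left(\frac{5}{2} - \frac{5}{4}\right) \left(-121\right) = \frac{5}{4} \left(-121\right) = - \frac{605}{4} \approx -151.25$)
$\frac{1}{-26921 + N} = \frac{1}{-26921 - \frac{605}{4}} = \frac{1}{- \frac{108289}{4}} = - \frac{4}{108289}$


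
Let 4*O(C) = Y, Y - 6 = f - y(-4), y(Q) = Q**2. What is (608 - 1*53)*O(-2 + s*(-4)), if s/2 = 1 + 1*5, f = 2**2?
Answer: -1665/2 ≈ -832.50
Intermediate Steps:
f = 4
s = 12 (s = 2*(1 + 1*5) = 2*(1 + 5) = 2*6 = 12)
Y = -6 (Y = 6 + (4 - 1*(-4)**2) = 6 + (4 - 1*16) = 6 + (4 - 16) = 6 - 12 = -6)
O(C) = -3/2 (O(C) = (1/4)*(-6) = -3/2)
(608 - 1*53)*O(-2 + s*(-4)) = (608 - 1*53)*(-3/2) = (608 - 53)*(-3/2) = 555*(-3/2) = -1665/2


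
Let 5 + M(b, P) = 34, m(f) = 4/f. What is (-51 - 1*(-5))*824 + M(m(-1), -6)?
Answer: -37875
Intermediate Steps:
M(b, P) = 29 (M(b, P) = -5 + 34 = 29)
(-51 - 1*(-5))*824 + M(m(-1), -6) = (-51 - 1*(-5))*824 + 29 = (-51 + 5)*824 + 29 = -46*824 + 29 = -37904 + 29 = -37875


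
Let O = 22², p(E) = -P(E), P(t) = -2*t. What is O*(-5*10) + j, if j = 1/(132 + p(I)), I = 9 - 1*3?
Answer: -3484799/144 ≈ -24200.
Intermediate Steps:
I = 6 (I = 9 - 3 = 6)
p(E) = 2*E (p(E) = -(-2)*E = 2*E)
O = 484
j = 1/144 (j = 1/(132 + 2*6) = 1/(132 + 12) = 1/144 ≈ 0.0069444)
O*(-5*10) + j = 484*(-5*10) + 1/144 = 484*(-50) + 1/144 = -24200 + 1/144 = -3484799/144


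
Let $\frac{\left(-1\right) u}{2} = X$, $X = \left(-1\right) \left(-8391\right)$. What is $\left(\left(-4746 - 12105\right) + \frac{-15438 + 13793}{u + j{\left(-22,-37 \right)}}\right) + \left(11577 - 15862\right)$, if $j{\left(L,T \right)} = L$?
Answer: $- \frac{355167699}{16804} \approx -21136.0$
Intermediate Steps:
$X = 8391$
$u = -16782$ ($u = \left(-2\right) 8391 = -16782$)
$\left(\left(-4746 - 12105\right) + \frac{-15438 + 13793}{u + j{\left(-22,-37 \right)}}\right) + \left(11577 - 15862\right) = \left(\left(-4746 - 12105\right) + \frac{-15438 + 13793}{-16782 - 22}\right) + \left(11577 - 15862\right) = \left(-16851 - \frac{1645}{-16804}\right) - 4285 = \left(-16851 - - \frac{1645}{16804}\right) - 4285 = \left(-16851 + \frac{1645}{16804}\right) - 4285 = - \frac{283162559}{16804} - 4285 = - \frac{355167699}{16804}$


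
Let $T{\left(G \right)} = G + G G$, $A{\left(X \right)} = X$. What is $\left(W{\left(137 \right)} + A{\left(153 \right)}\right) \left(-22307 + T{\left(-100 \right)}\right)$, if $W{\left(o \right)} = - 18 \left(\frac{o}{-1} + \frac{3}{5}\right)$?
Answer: $- \frac{161799687}{5} \approx -3.236 \cdot 10^{7}$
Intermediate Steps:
$W{\left(o \right)} = - \frac{54}{5} + 18 o$ ($W{\left(o \right)} = - 18 \left(o \left(-1\right) + 3 \cdot \frac{1}{5}\right) = - 18 \left(- o + \frac{3}{5}\right) = - 18 \left(\frac{3}{5} - o\right) = - \frac{54}{5} + 18 o$)
$T{\left(G \right)} = G + G^{2}$
$\left(W{\left(137 \right)} + A{\left(153 \right)}\right) \left(-22307 + T{\left(-100 \right)}\right) = \left(\left(- \frac{54}{5} + 18 \cdot 137\right) + 153\right) \left(-22307 - 100 \left(1 - 100\right)\right) = \left(\left(- \frac{54}{5} + 2466\right) + 153\right) \left(-22307 - -9900\right) = \left(\frac{12276}{5} + 153\right) \left(-22307 + 9900\right) = \frac{13041}{5} \left(-12407\right) = - \frac{161799687}{5}$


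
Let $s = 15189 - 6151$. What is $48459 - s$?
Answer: $39421$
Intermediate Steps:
$s = 9038$
$48459 - s = 48459 - 9038 = 39421$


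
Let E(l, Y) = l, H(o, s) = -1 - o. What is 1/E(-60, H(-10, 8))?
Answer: -1/60 ≈ -0.016667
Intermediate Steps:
1/E(-60, H(-10, 8)) = 1/(-60) = -1/60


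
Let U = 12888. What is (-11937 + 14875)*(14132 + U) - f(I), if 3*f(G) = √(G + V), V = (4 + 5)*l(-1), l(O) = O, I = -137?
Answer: 79384760 - I*√146/3 ≈ 7.9385e+7 - 4.0277*I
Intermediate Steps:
V = -9 (V = (4 + 5)*(-1) = 9*(-1) = -9)
f(G) = √(-9 + G)/3 (f(G) = √(G - 9)/3 = √(-9 + G)/3)
(-11937 + 14875)*(14132 + U) - f(I) = (-11937 + 14875)*(14132 + 12888) - √(-9 - 137)/3 = 2938*27020 - √(-146)/3 = 79384760 - I*√146/3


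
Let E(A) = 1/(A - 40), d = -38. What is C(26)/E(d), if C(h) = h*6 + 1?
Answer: -12246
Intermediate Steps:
E(A) = 1/(-40 + A)
C(h) = 1 + 6*h (C(h) = 6*h + 1 = 1 + 6*h)
C(26)/E(d) = (1 + 6*26)/(1/(-40 - 38)) = (1 + 156)/(1/(-78)) = 157/(-1/78) = 157*(-78) = -12246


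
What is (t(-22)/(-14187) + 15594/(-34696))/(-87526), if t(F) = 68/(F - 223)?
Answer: 27099749891/5277681138654120 ≈ 5.1348e-6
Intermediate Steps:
t(F) = 68/(-223 + F)
(t(-22)/(-14187) + 15594/(-34696))/(-87526) = ((68/(-223 - 22))/(-14187) + 15594/(-34696))/(-87526) = ((68/(-245))*(-1/14187) + 15594*(-1/34696))*(-1/87526) = ((68*(-1/245))*(-1/14187) - 7797/17348)*(-1/87526) = (-68/245*(-1/14187) - 7797/17348)*(-1/87526) = (68/3475815 - 7797/17348)*(-1/87526) = -27099749891/60298438620*(-1/87526) = 27099749891/5277681138654120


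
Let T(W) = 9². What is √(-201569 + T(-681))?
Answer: 28*I*√257 ≈ 448.87*I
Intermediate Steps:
T(W) = 81
√(-201569 + T(-681)) = √(-201569 + 81) = √(-201488) = 28*I*√257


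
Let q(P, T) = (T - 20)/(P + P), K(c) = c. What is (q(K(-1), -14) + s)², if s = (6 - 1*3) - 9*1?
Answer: 121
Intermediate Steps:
q(P, T) = (-20 + T)/(2*P) (q(P, T) = (-20 + T)/((2*P)) = (-20 + T)*(1/(2*P)) = (-20 + T)/(2*P))
s = -6 (s = (6 - 3) - 9 = 3 - 9 = -6)
(q(K(-1), -14) + s)² = ((½)*(-20 - 14)/(-1) - 6)² = ((½)*(-1)*(-34) - 6)² = (17 - 6)² = 11² = 121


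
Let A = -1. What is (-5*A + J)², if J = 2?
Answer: 49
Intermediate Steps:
(-5*A + J)² = (-5*(-1) + 2)² = (5 + 2)² = 7² = 49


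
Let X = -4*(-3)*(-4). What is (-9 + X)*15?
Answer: -855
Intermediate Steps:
X = -48 (X = 12*(-4) = -48)
(-9 + X)*15 = (-9 - 48)*15 = -57*15 = -855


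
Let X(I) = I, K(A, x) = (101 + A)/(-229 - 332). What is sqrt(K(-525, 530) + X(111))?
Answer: sqrt(35171895)/561 ≈ 10.571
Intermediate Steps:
K(A, x) = -101/561 - A/561 (K(A, x) = (101 + A)/(-561) = (101 + A)*(-1/561) = -101/561 - A/561)
sqrt(K(-525, 530) + X(111)) = sqrt((-101/561 - 1/561*(-525)) + 111) = sqrt((-101/561 + 175/187) + 111) = sqrt(424/561 + 111) = sqrt(62695/561) = sqrt(35171895)/561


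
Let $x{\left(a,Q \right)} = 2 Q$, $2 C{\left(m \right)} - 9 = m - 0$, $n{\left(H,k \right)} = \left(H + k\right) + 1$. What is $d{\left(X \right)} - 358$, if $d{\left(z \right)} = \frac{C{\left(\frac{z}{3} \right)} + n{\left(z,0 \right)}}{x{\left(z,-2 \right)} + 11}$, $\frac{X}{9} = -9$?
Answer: $- \frac{2595}{7} \approx -370.71$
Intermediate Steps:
$n{\left(H,k \right)} = 1 + H + k$
$C{\left(m \right)} = \frac{9}{2} + \frac{m}{2}$ ($C{\left(m \right)} = \frac{9}{2} + \frac{m - 0}{2} = \frac{9}{2} + \frac{m + 0}{2} = \frac{9}{2} + \frac{m}{2}$)
$X = -81$ ($X = 9 \left(-9\right) = -81$)
$d{\left(z \right)} = \frac{11}{14} + \frac{z}{6}$ ($d{\left(z \right)} = \frac{\left(\frac{9}{2} + \frac{z \frac{1}{3}}{2}\right) + \left(1 + z + 0\right)}{2 \left(-2\right) + 11} = \frac{\left(\frac{9}{2} + \frac{z \frac{1}{3}}{2}\right) + \left(1 + z\right)}{-4 + 11} = \frac{\left(\frac{9}{2} + \frac{\frac{1}{3} z}{2}\right) + \left(1 + z\right)}{7} = \left(\left(\frac{9}{2} + \frac{z}{6}\right) + \left(1 + z\right)\right) \frac{1}{7} = \left(\frac{11}{2} + \frac{7 z}{6}\right) \frac{1}{7} = \frac{11}{14} + \frac{z}{6}$)
$d{\left(X \right)} - 358 = \left(\frac{11}{14} + \frac{1}{6} \left(-81\right)\right) - 358 = \left(\frac{11}{14} - \frac{27}{2}\right) - 358 = - \frac{89}{7} - 358 = - \frac{2595}{7}$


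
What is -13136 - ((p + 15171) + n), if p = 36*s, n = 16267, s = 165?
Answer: -50514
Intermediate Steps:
p = 5940 (p = 36*165 = 5940)
-13136 - ((p + 15171) + n) = -13136 - ((5940 + 15171) + 16267) = -13136 - (21111 + 16267) = -13136 - 1*37378 = -13136 - 37378 = -50514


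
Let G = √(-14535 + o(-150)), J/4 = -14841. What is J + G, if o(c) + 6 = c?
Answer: -59364 + I*√14691 ≈ -59364.0 + 121.21*I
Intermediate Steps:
o(c) = -6 + c
J = -59364 (J = 4*(-14841) = -59364)
G = I*√14691 (G = √(-14535 + (-6 - 150)) = √(-14535 - 156) = √(-14691) = I*√14691 ≈ 121.21*I)
J + G = -59364 + I*√14691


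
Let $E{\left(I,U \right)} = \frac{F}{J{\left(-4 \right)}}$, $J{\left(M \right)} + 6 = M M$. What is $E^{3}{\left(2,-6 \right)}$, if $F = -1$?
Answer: $- \frac{1}{1000} \approx -0.001$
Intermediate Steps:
$J{\left(M \right)} = -6 + M^{2}$ ($J{\left(M \right)} = -6 + M M = -6 + M^{2}$)
$E{\left(I,U \right)} = - \frac{1}{10}$ ($E{\left(I,U \right)} = - \frac{1}{-6 + \left(-4\right)^{2}} = - \frac{1}{-6 + 16} = - \frac{1}{10}$)
$E^{3}{\left(2,-6 \right)} = \left(- \frac{1}{10}\right)^{3} = - \frac{1}{1000}$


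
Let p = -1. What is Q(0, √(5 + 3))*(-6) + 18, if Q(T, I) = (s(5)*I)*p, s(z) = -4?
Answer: 18 - 48*√2 ≈ -49.882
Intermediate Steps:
Q(T, I) = 4*I (Q(T, I) = -4*I*(-1) = 4*I)
Q(0, √(5 + 3))*(-6) + 18 = (4*√(5 + 3))*(-6) + 18 = (4*√8)*(-6) + 18 = (4*(2*√2))*(-6) + 18 = (8*√2)*(-6) + 18 = -48*√2 + 18 = 18 - 48*√2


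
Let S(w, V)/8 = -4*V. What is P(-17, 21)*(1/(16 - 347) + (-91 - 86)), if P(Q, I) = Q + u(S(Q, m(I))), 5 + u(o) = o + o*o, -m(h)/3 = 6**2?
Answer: -699972513560/331 ≈ -2.1147e+9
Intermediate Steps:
m(h) = -108 (m(h) = -3*6**2 = -3*36 = -108)
S(w, V) = -32*V (S(w, V) = 8*(-4*V) = -32*V)
u(o) = -5 + o + o**2 (u(o) = -5 + (o + o*o) = -5 + (o + o**2) = -5 + o + o**2)
P(Q, I) = 11947387 + Q (P(Q, I) = Q + (-5 - 32*(-108) + (-32*(-108))**2) = Q + (-5 + 3456 + 3456**2) = Q + (-5 + 3456 + 11943936) = Q + 11947387 = 11947387 + Q)
P(-17, 21)*(1/(16 - 347) + (-91 - 86)) = (11947387 - 17)*(1/(16 - 347) + (-91 - 86)) = 11947370*(1/(-331) - 177) = 11947370*(-1/331 - 177) = 11947370*(-58588/331) = -699972513560/331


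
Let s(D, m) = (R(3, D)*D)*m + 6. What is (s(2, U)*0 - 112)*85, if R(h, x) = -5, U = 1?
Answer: -9520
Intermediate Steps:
s(D, m) = 6 - 5*D*m (s(D, m) = (-5*D)*m + 6 = -5*D*m + 6 = 6 - 5*D*m)
(s(2, U)*0 - 112)*85 = ((6 - 5*2*1)*0 - 112)*85 = ((6 - 10)*0 - 112)*85 = (-4*0 - 112)*85 = (0 - 112)*85 = -112*85 = -9520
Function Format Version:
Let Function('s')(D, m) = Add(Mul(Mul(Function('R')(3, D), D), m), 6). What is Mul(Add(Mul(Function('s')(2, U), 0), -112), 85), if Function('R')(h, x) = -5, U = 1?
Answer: -9520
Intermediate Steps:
Function('s')(D, m) = Add(6, Mul(-5, D, m)) (Function('s')(D, m) = Add(Mul(Mul(-5, D), m), 6) = Add(Mul(-5, D, m), 6) = Add(6, Mul(-5, D, m)))
Mul(Add(Mul(Function('s')(2, U), 0), -112), 85) = Mul(Add(Mul(Add(6, Mul(-5, 2, 1)), 0), -112), 85) = Mul(Add(Mul(Add(6, -10), 0), -112), 85) = Mul(Add(Mul(-4, 0), -112), 85) = Mul(Add(0, -112), 85) = Mul(-112, 85) = -9520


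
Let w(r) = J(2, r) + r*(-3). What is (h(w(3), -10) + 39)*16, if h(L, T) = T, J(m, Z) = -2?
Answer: 464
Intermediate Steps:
w(r) = -2 - 3*r (w(r) = -2 + r*(-3) = -2 - 3*r)
(h(w(3), -10) + 39)*16 = (-10 + 39)*16 = 29*16 = 464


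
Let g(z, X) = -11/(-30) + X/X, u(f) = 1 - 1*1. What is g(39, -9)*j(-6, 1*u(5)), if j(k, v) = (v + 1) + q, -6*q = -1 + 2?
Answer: 41/36 ≈ 1.1389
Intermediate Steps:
u(f) = 0 (u(f) = 1 - 1 = 0)
q = -1/6 (q = -(-1 + 2)/6 = -1/6*1 = -1/6 ≈ -0.16667)
j(k, v) = 5/6 + v (j(k, v) = (v + 1) - 1/6 = (1 + v) - 1/6 = 5/6 + v)
g(z, X) = 41/30 (g(z, X) = -11*(-1/30) + 1 = 11/30 + 1 = 41/30)
g(39, -9)*j(-6, 1*u(5)) = 41*(5/6 + 1*0)/30 = 41*(5/6 + 0)/30 = (41/30)*(5/6) = 41/36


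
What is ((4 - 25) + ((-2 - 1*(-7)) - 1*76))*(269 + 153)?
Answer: -38824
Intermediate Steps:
((4 - 25) + ((-2 - 1*(-7)) - 1*76))*(269 + 153) = (-21 + ((-2 + 7) - 76))*422 = (-21 + (5 - 76))*422 = (-21 - 71)*422 = -92*422 = -38824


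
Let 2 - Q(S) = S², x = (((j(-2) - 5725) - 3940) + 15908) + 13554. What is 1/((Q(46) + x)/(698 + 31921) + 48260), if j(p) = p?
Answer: 32619/1574210621 ≈ 2.0721e-5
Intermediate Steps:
x = 19795 (x = (((-2 - 5725) - 3940) + 15908) + 13554 = ((-5727 - 3940) + 15908) + 13554 = (-9667 + 15908) + 13554 = 6241 + 13554 = 19795)
Q(S) = 2 - S²
1/((Q(46) + x)/(698 + 31921) + 48260) = 1/(((2 - 1*46²) + 19795)/(698 + 31921) + 48260) = 1/(((2 - 1*2116) + 19795)/32619 + 48260) = 1/(((2 - 2116) + 19795)*(1/32619) + 48260) = 1/((-2114 + 19795)*(1/32619) + 48260) = 1/(17681*(1/32619) + 48260) = 1/(17681/32619 + 48260) = 1/(1574210621/32619) = 32619/1574210621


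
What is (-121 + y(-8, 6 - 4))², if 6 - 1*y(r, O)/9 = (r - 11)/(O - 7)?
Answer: 256036/25 ≈ 10241.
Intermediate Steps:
y(r, O) = 54 - 9*(-11 + r)/(-7 + O) (y(r, O) = 54 - 9*(r - 11)/(O - 7) = 54 - 9*(-11 + r)/(-7 + O))
(-121 + y(-8, 6 - 4))² = (-121 + 9*(-31 - 1*(-8) + 6*(6 - 4))/(-7 + (6 - 4)))² = (-121 + 9*(-31 + 8 + 6*2)/(-7 + 2))² = (-121 + 9*(-31 + 8 + 12)/(-5))² = (-121 + 9*(-⅕)*(-11))² = (-121 + 99/5)² = (-506/5)² = 256036/25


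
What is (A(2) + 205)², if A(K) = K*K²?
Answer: 45369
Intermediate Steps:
A(K) = K³
(A(2) + 205)² = (2³ + 205)² = (8 + 205)² = 213² = 45369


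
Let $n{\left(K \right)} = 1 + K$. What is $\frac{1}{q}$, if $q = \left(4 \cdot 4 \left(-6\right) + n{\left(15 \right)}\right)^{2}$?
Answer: $\frac{1}{6400} \approx 0.00015625$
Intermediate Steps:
$q = 6400$ ($q = \left(4 \cdot 4 \left(-6\right) + \left(1 + 15\right)\right)^{2} = \left(16 \left(-6\right) + 16\right)^{2} = \left(-96 + 16\right)^{2} = \left(-80\right)^{2} = 6400$)
$\frac{1}{q} = \frac{1}{6400}$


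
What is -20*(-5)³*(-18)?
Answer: -45000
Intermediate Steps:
-20*(-5)³*(-18) = -20*(-125)*(-18) = 2500*(-18) = -45000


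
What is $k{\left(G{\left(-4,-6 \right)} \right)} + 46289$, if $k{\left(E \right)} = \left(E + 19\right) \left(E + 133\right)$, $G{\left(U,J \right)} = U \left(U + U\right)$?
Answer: $54704$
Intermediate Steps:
$G{\left(U,J \right)} = 2 U^{2}$ ($G{\left(U,J \right)} = U 2 U = 2 U^{2}$)
$k{\left(E \right)} = \left(19 + E\right) \left(133 + E\right)$
$k{\left(G{\left(-4,-6 \right)} \right)} + 46289 = \left(2527 + \left(2 \left(-4\right)^{2}\right)^{2} + 152 \cdot 2 \left(-4\right)^{2}\right) + 46289 = \left(2527 + \left(2 \cdot 16\right)^{2} + 152 \cdot 2 \cdot 16\right) + 46289 = \left(2527 + 32^{2} + 152 \cdot 32\right) + 46289 = \left(2527 + 1024 + 4864\right) + 46289 = 8415 + 46289 = 54704$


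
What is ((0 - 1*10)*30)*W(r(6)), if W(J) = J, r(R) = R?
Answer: -1800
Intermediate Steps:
((0 - 1*10)*30)*W(r(6)) = ((0 - 1*10)*30)*6 = ((0 - 10)*30)*6 = -10*30*6 = -300*6 = -1800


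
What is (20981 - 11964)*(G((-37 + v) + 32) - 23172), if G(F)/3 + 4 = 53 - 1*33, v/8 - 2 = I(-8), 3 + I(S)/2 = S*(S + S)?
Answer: -208509108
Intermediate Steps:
I(S) = -6 + 4*S² (I(S) = -6 + 2*(S*(S + S)) = -6 + 2*(S*(2*S)) = -6 + 2*(2*S²) = -6 + 4*S²)
v = 2016 (v = 16 + 8*(-6 + 4*(-8)²) = 16 + 8*(-6 + 4*64) = 16 + 8*(-6 + 256) = 16 + 8*250 = 16 + 2000 = 2016)
G(F) = 48 (G(F) = -12 + 3*(53 - 1*33) = -12 + 3*(53 - 33) = -12 + 3*20 = -12 + 60 = 48)
(20981 - 11964)*(G((-37 + v) + 32) - 23172) = (20981 - 11964)*(48 - 23172) = 9017*(-23124) = -208509108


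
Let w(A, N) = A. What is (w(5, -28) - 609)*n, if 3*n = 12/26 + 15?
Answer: -40468/13 ≈ -3112.9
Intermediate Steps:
n = 67/13 (n = (12/26 + 15)/3 = (12*(1/26) + 15)/3 = (6/13 + 15)/3 = (1/3)*(201/13) = 67/13 ≈ 5.1538)
(w(5, -28) - 609)*n = (5 - 609)*(67/13) = -604*67/13 = -40468/13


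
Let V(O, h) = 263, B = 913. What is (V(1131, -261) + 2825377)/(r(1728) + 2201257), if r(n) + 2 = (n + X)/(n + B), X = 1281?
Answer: 932814405/726689683 ≈ 1.2836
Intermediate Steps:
r(n) = -2 + (1281 + n)/(913 + n) (r(n) = -2 + (n + 1281)/(n + 913) = -2 + (1281 + n)/(913 + n))
(V(1131, -261) + 2825377)/(r(1728) + 2201257) = (263 + 2825377)/((-545 - 1*1728)/(913 + 1728) + 2201257) = 2825640/((-545 - 1728)/2641 + 2201257) = 2825640/((1/2641)*(-2273) + 2201257) = 2825640/(-2273/2641 + 2201257) = 2825640/(5813517464/2641) = 2825640*(2641/5813517464) = 932814405/726689683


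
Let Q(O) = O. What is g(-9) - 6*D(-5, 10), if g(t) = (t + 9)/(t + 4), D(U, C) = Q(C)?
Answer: -60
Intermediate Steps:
D(U, C) = C
g(t) = (9 + t)/(4 + t)
g(-9) - 6*D(-5, 10) = (9 - 9)/(4 - 9) - 6*10 = 0/(-5) - 60 = -⅕*0 - 60 = 0 - 60 = -60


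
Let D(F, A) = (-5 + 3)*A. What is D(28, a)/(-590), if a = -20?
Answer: -4/59 ≈ -0.067797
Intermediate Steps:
D(F, A) = -2*A
D(28, a)/(-590) = -2*(-20)/(-590) = 40*(-1/590) = -4/59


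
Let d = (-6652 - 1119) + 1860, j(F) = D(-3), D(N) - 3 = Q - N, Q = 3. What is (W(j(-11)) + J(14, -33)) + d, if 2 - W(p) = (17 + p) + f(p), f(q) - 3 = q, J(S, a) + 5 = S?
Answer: -5938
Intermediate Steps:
J(S, a) = -5 + S
D(N) = 6 - N (D(N) = 3 + (3 - N) = 6 - N)
f(q) = 3 + q
j(F) = 9 (j(F) = 6 - 1*(-3) = 6 + 3 = 9)
W(p) = -18 - 2*p (W(p) = 2 - ((17 + p) + (3 + p)) = 2 - (20 + 2*p) = 2 + (-20 - 2*p) = -18 - 2*p)
d = -5911 (d = -7771 + 1860 = -5911)
(W(j(-11)) + J(14, -33)) + d = ((-18 - 2*9) + (-5 + 14)) - 5911 = ((-18 - 18) + 9) - 5911 = (-36 + 9) - 5911 = -27 - 5911 = -5938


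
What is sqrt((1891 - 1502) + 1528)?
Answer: 3*sqrt(213) ≈ 43.784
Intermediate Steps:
sqrt((1891 - 1502) + 1528) = sqrt(389 + 1528) = sqrt(1917) = 3*sqrt(213)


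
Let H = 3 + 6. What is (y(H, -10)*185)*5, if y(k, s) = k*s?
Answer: -83250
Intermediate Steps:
H = 9
(y(H, -10)*185)*5 = ((9*(-10))*185)*5 = -90*185*5 = -16650*5 = -83250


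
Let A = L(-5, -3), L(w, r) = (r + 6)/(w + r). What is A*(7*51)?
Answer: -1071/8 ≈ -133.88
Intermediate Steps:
L(w, r) = (6 + r)/(r + w)
A = -3/8 (A = (6 - 3)/(-3 - 5) = 3/(-8) = -1/8*3 = -3/8 ≈ -0.37500)
A*(7*51) = -21*51/8 = -3/8*357 = -1071/8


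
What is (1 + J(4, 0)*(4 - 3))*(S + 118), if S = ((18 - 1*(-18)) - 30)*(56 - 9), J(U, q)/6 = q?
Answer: 400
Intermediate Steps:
J(U, q) = 6*q
S = 282 (S = ((18 + 18) - 30)*47 = (36 - 30)*47 = 6*47 = 282)
(1 + J(4, 0)*(4 - 3))*(S + 118) = (1 + (6*0)*(4 - 3))*(282 + 118) = (1 + 0*1)*400 = (1 + 0)*400 = 1*400 = 400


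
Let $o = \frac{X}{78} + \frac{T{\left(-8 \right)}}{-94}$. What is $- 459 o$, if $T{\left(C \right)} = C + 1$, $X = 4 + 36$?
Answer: $- \frac{329409}{1222} \approx -269.57$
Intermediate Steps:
$X = 40$
$T{\left(C \right)} = 1 + C$
$o = \frac{2153}{3666}$ ($o = \frac{40}{78} + \frac{1 - 8}{-94} = 40 \cdot \frac{1}{78} - - \frac{7}{94} = \frac{20}{39} + \frac{7}{94} = \frac{2153}{3666} \approx 0.58729$)
$- 459 o = \left(-459\right) \frac{2153}{3666} = - \frac{329409}{1222}$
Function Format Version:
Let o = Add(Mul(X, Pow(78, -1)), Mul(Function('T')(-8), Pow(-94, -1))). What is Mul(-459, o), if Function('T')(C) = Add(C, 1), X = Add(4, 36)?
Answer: Rational(-329409, 1222) ≈ -269.57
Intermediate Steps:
X = 40
Function('T')(C) = Add(1, C)
o = Rational(2153, 3666) (o = Add(Mul(40, Pow(78, -1)), Mul(Add(1, -8), Pow(-94, -1))) = Add(Mul(40, Rational(1, 78)), Mul(-7, Rational(-1, 94))) = Add(Rational(20, 39), Rational(7, 94)) = Rational(2153, 3666) ≈ 0.58729)
Mul(-459, o) = Mul(-459, Rational(2153, 3666)) = Rational(-329409, 1222)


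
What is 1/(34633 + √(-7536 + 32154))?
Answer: 34633/1199420071 - √24618/1199420071 ≈ 2.8744e-5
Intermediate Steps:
1/(34633 + √(-7536 + 32154)) = 1/(34633 + √24618)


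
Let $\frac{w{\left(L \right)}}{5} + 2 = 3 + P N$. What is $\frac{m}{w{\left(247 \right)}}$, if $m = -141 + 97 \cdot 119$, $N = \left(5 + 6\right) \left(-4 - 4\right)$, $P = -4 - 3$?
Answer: $\frac{11402}{3085} \approx 3.6959$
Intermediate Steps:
$P = -7$
$N = -88$ ($N = 11 \left(-8\right) = -88$)
$w{\left(L \right)} = 3085$ ($w{\left(L \right)} = -10 + 5 \left(3 - -616\right) = -10 + 5 \left(3 + 616\right) = -10 + 5 \cdot 619 = -10 + 3095 = 3085$)
$m = 11402$ ($m = -141 + 11543 = 11402$)
$\frac{m}{w{\left(247 \right)}} = \frac{11402}{3085}$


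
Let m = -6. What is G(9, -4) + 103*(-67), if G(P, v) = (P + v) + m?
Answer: -6902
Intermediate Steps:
G(P, v) = -6 + P + v (G(P, v) = (P + v) - 6 = -6 + P + v)
G(9, -4) + 103*(-67) = (-6 + 9 - 4) + 103*(-67) = -1 - 6901 = -6902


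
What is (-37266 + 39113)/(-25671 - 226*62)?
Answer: -1847/39683 ≈ -0.046544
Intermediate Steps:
(-37266 + 39113)/(-25671 - 226*62) = 1847/(-25671 - 14012) = 1847/(-39683) = 1847*(-1/39683) = -1847/39683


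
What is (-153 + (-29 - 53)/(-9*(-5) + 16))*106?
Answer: -997990/61 ≈ -16360.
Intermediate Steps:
(-153 + (-29 - 53)/(-9*(-5) + 16))*106 = (-153 - 82/(45 + 16))*106 = (-153 - 82/61)*106 = -9415/61*106 = -997990/61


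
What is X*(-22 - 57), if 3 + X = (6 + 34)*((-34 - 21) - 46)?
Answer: 319397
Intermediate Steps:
X = -4043 (X = -3 + (6 + 34)*((-34 - 21) - 46) = -3 + 40*(-55 - 46) = -3 + 40*(-101) = -3 - 4040 = -4043)
X*(-22 - 57) = -4043*(-22 - 57) = -4043*(-79) = 319397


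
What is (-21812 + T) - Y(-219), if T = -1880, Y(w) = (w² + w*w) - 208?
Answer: -119406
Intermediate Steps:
Y(w) = -208 + 2*w² (Y(w) = (w² + w²) - 208 = 2*w² - 208 = -208 + 2*w²)
(-21812 + T) - Y(-219) = (-21812 - 1880) - (-208 + 2*(-219)²) = -23692 - (-208 + 2*47961) = -23692 - (-208 + 95922) = -23692 - 1*95714 = -23692 - 95714 = -119406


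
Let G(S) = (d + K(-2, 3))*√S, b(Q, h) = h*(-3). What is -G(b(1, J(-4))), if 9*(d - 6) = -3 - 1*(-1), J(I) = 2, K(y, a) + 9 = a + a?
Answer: -25*I*√6/9 ≈ -6.8041*I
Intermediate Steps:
K(y, a) = -9 + 2*a (K(y, a) = -9 + (a + a) = -9 + 2*a)
d = 52/9 (d = 6 + (-3 - 1*(-1))/9 = 6 + (-3 + 1)/9 = 6 + (⅑)*(-2) = 6 - 2/9 = 52/9 ≈ 5.7778)
b(Q, h) = -3*h
G(S) = 25*√S/9 (G(S) = (52/9 + (-9 + 2*3))*√S = (52/9 + (-9 + 6))*√S = (52/9 - 3)*√S = 25*√S/9)
-G(b(1, J(-4))) = -25*√(-3*2)/9 = -25*√(-6)/9 = -25*I*√6/9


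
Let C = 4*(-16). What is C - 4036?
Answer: -4100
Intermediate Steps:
C = -64
C - 4036 = -64 - 4036 = -4100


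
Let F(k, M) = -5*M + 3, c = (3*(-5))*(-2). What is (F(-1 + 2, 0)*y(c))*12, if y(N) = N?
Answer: 1080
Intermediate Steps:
c = 30 (c = -15*(-2) = 30)
F(k, M) = 3 - 5*M
(F(-1 + 2, 0)*y(c))*12 = ((3 - 5*0)*30)*12 = ((3 + 0)*30)*12 = (3*30)*12 = 90*12 = 1080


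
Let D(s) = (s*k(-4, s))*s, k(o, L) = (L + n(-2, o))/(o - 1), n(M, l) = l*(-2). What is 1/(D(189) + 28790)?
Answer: -5/6893087 ≈ -7.2536e-7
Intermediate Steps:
n(M, l) = -2*l
k(o, L) = (L - 2*o)/(-1 + o) (k(o, L) = (L - 2*o)/(o - 1) = (L - 2*o)/(-1 + o))
D(s) = s²*(-8/5 - s/5) (D(s) = (s*((s - 2*(-4))/(-1 - 4)))*s = (s*((s + 8)/(-5)))*s = (s*(-(8 + s)/5))*s = (s*(-8/5 - s/5))*s = s²*(-8/5 - s/5))
1/(D(189) + 28790) = 1/((⅕)*189²*(-8 - 1*189) + 28790) = 1/((⅕)*35721*(-8 - 189) + 28790) = 1/((⅕)*35721*(-197) + 28790) = 1/(-7037037/5 + 28790) = 1/(-6893087/5) = -5/6893087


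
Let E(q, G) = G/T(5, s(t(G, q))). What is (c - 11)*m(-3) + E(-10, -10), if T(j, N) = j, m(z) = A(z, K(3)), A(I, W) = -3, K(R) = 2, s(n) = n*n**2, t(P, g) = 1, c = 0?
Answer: 31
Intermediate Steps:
s(n) = n**3
m(z) = -3
E(q, G) = G/5
(c - 11)*m(-3) + E(-10, -10) = (0 - 11)*(-3) + (1/5)*(-10) = -11*(-3) - 2 = 33 - 2 = 31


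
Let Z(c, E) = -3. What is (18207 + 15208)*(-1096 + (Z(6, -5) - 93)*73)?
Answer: -270795160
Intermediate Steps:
(18207 + 15208)*(-1096 + (Z(6, -5) - 93)*73) = (18207 + 15208)*(-1096 + (-3 - 93)*73) = 33415*(-1096 - 96*73) = 33415*(-1096 - 7008) = 33415*(-8104) = -270795160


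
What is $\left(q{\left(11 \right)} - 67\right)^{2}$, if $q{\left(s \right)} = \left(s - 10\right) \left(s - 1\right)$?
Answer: $3249$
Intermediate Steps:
$q{\left(s \right)} = \left(-1 + s\right) \left(-10 + s\right)$ ($q{\left(s \right)} = \left(-10 + s\right) \left(-1 + s\right) = \left(-1 + s\right) \left(-10 + s\right)$)
$\left(q{\left(11 \right)} - 67\right)^{2} = \left(\left(10 + 11^{2} - 121\right) - 67\right)^{2} = \left(\left(10 + 121 - 121\right) - 67\right)^{2} = \left(10 - 67\right)^{2} = \left(-57\right)^{2} = 3249$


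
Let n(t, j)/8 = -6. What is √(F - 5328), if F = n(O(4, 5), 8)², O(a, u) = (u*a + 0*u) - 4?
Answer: 12*I*√21 ≈ 54.991*I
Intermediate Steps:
O(a, u) = -4 + a*u (O(a, u) = (a*u + 0) - 4 = a*u - 4 = -4 + a*u)
n(t, j) = -48 (n(t, j) = 8*(-6) = -48)
F = 2304 (F = (-48)² = 2304)
√(F - 5328) = √(2304 - 5328) = √(-3024) = 12*I*√21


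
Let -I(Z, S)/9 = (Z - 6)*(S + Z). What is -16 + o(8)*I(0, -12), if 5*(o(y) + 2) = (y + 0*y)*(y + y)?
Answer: -76544/5 ≈ -15309.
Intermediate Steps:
I(Z, S) = -9*(-6 + Z)*(S + Z) (I(Z, S) = -9*(Z - 6)*(S + Z) = -9*(-6 + Z)*(S + Z))
o(y) = -2 + 2*y²/5 (o(y) = -2 + ((y + 0*y)*(y + y))/5 = -2 + ((y + 0)*(2*y))/5 = -2 + (y*(2*y))/5 = -2 + (2*y²)/5 = -2 + 2*y²/5)
-16 + o(8)*I(0, -12) = -16 + (-2 + (⅖)*8²)*(-9*0² + 54*(-12) + 54*0 - 9*(-12)*0) = -16 + (-2 + (⅖)*64)*(-9*0 - 648 + 0 + 0) = -16 + (-2 + 128/5)*(0 - 648 + 0 + 0) = -16 + (118/5)*(-648) = -16 - 76464/5 = -76544/5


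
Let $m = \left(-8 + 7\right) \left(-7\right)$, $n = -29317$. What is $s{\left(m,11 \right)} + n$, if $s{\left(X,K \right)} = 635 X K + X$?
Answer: $19585$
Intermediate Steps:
$m = 7$ ($m = \left(-1\right) \left(-7\right) = 7$)
$s{\left(X,K \right)} = X + 635 K X$ ($s{\left(X,K \right)} = 635 K X + X = X + 635 K X$)
$s{\left(m,11 \right)} + n = 7 \left(1 + 635 \cdot 11\right) - 29317 = 7 \left(1 + 6985\right) - 29317 = 7 \cdot 6986 - 29317 = 48902 - 29317 = 19585$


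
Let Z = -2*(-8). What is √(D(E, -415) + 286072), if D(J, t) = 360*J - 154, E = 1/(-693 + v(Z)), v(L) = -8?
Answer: √140500138758/701 ≈ 534.71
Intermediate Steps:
Z = 16
E = -1/701 (E = 1/(-693 - 8) = 1/(-701) = -1/701 ≈ -0.0014265)
D(J, t) = -154 + 360*J
√(D(E, -415) + 286072) = √((-154 + 360*(-1/701)) + 286072) = √((-154 - 360/701) + 286072) = √(-108314/701 + 286072) = √(200428158/701) = √140500138758/701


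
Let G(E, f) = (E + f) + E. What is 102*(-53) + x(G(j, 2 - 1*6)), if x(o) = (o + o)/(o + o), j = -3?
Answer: -5405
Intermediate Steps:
G(E, f) = f + 2*E
x(o) = 1 (x(o) = (2*o)/((2*o)) = (2*o)*(1/(2*o)) = 1)
102*(-53) + x(G(j, 2 - 1*6)) = 102*(-53) + 1 = -5406 + 1 = -5405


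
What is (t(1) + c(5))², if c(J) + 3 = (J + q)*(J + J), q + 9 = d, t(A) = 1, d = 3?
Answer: 144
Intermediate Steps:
q = -6 (q = -9 + 3 = -6)
c(J) = -3 + 2*J*(-6 + J) (c(J) = -3 + (J - 6)*(J + J) = -3 + (-6 + J)*(2*J) = -3 + 2*J*(-6 + J))
(t(1) + c(5))² = (1 + (-3 - 12*5 + 2*5²))² = (1 + (-3 - 60 + 2*25))² = (1 + (-3 - 60 + 50))² = (1 - 13)² = (-12)² = 144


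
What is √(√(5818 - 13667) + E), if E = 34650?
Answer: √(34650 + I*√7849) ≈ 186.15 + 0.238*I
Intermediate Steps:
√(√(5818 - 13667) + E) = √(√(5818 - 13667) + 34650) = √(√(-7849) + 34650) = √(I*√7849 + 34650) = √(34650 + I*√7849)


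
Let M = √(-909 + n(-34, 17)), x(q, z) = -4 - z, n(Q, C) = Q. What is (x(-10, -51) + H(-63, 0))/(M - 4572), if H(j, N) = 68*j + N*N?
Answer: 19371564/20904127 + 4237*I*√943/20904127 ≈ 0.92669 + 0.0062242*I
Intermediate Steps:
H(j, N) = N² + 68*j (H(j, N) = 68*j + N² = N² + 68*j)
M = I*√943 (M = √(-909 - 34) = √(-943) = I*√943 ≈ 30.708*I)
(x(-10, -51) + H(-63, 0))/(M - 4572) = ((-4 - 1*(-51)) + (0² + 68*(-63)))/(I*√943 - 4572) = ((-4 + 51) + (0 - 4284))/(-4572 + I*√943) = (47 - 4284)/(-4572 + I*√943) = -4237/(-4572 + I*√943)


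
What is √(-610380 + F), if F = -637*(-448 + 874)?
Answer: I*√881742 ≈ 939.01*I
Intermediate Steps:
F = -271362 (F = -637*426 = -271362)
√(-610380 + F) = √(-610380 - 271362) = √(-881742) = I*√881742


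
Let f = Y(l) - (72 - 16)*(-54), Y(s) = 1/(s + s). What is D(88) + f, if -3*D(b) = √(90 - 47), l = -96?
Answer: 580607/192 - √43/3 ≈ 3021.8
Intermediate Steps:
D(b) = -√43/3 (D(b) = -√(90 - 47)/3 = -√43/3)
Y(s) = 1/(2*s)
f = 580607/192 (f = (½)/(-96) - (72 - 16)*(-54) = (½)*(-1/96) - 56*(-54) = -1/192 - 1*(-3024) = -1/192 + 3024 = 580607/192 ≈ 3024.0)
D(88) + f = -√43/3 + 580607/192 = 580607/192 - √43/3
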